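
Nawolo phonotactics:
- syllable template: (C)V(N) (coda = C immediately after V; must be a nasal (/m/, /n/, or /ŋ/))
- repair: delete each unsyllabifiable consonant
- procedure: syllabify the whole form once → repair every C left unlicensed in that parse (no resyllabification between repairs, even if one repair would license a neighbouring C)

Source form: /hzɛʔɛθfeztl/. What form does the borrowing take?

Under (C)V(N), the unsyllabifiable consonants are /h/, /θ/, /z/, /t/, /l/ (only a nasal (/m/, /n/, or /ŋ/) is licensed in coda position; onsets are limited to one consonant).
Deletion applies to /h/, /θ/, /z/, /t/, /l/.

zɛʔɛfe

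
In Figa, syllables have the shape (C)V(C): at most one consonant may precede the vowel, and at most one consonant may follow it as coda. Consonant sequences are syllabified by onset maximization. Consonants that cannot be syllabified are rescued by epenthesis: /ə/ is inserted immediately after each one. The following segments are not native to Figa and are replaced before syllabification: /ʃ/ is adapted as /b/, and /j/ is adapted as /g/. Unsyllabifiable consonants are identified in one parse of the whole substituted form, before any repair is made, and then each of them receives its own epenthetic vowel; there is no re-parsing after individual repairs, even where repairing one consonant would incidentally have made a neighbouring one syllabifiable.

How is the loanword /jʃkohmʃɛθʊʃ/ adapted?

Substitution: /j/ → /g/, /ʃ/ → /b/, giving /gbkohmbɛθʊb/.
The consonants /g/, /b/, /m/ cannot be parsed into a legal (C)V(C) syllable (at most one coda consonant is licensed; onsets are limited to one consonant).
Inserting the epenthetic vowel yields /g/ → /gə/, /b/ → /bə/, /m/ → /mə/.

gəbəkohməbɛθʊb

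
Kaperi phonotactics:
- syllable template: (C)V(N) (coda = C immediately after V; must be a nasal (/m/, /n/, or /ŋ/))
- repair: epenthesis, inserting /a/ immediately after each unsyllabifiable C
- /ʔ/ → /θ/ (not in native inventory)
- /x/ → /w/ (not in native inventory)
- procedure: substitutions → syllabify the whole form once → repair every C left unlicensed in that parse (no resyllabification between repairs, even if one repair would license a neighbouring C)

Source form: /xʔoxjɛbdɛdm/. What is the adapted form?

Substitution: /x/ → /w/, /ʔ/ → /θ/, giving /wθowjɛbdɛdm/.
Under (C)V(N), the unsyllabifiable consonants are /w/, /w/, /b/, /d/, /m/ (only a nasal (/m/, /n/, or /ŋ/) is licensed in coda position; onsets are limited to one consonant).
Inserting the epenthetic vowel yields /w/ → /wa/, /w/ → /wa/, /b/ → /ba/, /d/ → /da/, /m/ → /ma/.

waθowajɛbadɛdama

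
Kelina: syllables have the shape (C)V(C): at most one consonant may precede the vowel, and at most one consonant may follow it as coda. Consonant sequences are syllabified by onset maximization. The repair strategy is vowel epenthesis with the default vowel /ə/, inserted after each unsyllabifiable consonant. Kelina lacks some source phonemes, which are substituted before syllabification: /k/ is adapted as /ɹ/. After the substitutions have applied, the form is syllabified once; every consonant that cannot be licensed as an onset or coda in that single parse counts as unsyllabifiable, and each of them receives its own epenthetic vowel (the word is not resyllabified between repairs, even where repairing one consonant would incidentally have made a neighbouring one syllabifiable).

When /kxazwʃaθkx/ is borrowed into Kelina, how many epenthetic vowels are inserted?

After substitution the input is /ɹxazwʃaθɹx/.
The unsyllabifiable consonants are /ɹ/, /w/, /ɹ/, /x/; each receives one epenthetic vowel.

4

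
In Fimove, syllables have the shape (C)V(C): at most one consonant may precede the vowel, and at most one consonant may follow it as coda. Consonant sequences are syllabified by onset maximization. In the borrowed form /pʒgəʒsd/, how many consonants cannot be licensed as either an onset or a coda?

4

Under (C)V(C), the unsyllabifiable consonants are /p/, /ʒ/, /s/, /d/ (at most one coda consonant is licensed; onsets are limited to one consonant).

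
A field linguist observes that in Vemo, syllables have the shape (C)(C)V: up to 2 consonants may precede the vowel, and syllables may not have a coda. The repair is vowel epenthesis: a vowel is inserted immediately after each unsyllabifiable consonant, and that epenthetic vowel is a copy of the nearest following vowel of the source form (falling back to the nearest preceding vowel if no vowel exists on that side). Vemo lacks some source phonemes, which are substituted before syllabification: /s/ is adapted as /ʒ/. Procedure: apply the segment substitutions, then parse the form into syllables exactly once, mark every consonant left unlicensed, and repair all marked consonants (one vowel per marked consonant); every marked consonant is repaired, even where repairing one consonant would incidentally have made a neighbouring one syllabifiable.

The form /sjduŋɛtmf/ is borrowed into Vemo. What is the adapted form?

Substitution: /s/ → /ʒ/, giving /ʒjduŋɛtmf/.
Under (C)(C)V, the unsyllabifiable consonants are /ʒ/, /t/, /m/, /f/ (no codas are permitted; onsets may contain at most 2 consonants).
Inserting the epenthetic vowel yields /ʒ/ → /ʒu/, /t/ → /tɛ/, /m/ → /mɛ/, /f/ → /fɛ/.

ʒujduŋɛtɛmɛfɛ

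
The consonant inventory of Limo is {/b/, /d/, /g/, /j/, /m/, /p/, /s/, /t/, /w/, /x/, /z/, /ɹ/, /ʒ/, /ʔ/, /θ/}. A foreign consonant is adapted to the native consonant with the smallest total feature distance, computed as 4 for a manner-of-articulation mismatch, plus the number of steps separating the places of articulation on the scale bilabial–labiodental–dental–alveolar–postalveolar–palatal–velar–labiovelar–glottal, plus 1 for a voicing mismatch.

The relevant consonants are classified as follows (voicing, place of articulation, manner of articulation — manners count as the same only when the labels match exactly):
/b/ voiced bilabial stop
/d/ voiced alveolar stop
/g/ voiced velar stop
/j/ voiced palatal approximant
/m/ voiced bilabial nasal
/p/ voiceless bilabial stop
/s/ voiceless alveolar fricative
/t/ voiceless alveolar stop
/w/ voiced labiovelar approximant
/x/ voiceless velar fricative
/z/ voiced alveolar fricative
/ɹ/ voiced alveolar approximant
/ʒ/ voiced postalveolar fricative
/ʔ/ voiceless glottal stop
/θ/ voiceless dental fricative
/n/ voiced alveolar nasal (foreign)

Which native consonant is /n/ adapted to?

m

/m/ is closest: same manner (nasal), place distance 3 (alveolar→bilabial), same voicing; total 3. Next closest is /d/ at distance 4.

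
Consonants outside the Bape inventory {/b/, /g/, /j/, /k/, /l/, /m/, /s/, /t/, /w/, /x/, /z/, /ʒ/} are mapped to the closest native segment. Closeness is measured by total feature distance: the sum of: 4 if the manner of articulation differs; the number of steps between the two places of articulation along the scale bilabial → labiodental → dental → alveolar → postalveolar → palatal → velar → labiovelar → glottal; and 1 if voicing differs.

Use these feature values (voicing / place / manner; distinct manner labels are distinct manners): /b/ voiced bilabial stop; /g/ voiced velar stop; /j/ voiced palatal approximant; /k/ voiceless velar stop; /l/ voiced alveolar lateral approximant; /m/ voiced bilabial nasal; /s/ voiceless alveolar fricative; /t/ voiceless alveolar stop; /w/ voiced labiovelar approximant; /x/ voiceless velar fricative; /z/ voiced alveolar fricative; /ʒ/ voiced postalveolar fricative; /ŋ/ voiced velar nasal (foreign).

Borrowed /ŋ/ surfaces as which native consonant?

/g/ is closest: manner differs (nasal→stop, +4), place distance 0 (velar→velar), same voicing; total 4. Next closest is /j/ at distance 5.

g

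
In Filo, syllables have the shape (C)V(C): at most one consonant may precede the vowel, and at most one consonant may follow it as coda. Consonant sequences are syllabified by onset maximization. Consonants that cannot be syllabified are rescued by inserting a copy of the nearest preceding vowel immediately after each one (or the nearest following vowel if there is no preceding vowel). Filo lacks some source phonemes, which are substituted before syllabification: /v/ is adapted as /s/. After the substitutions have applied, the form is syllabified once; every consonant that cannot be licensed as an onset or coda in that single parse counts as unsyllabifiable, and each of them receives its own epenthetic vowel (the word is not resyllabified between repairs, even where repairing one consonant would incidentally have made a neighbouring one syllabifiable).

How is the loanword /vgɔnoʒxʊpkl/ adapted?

Substitution: /v/ → /s/, giving /sgɔnoʒxʊpkl/.
Under (C)V(C), the unsyllabifiable consonants are /s/, /k/, /l/ (at most one coda consonant is licensed; onsets are limited to one consonant).
Epenthesis after each stranded consonant: /s/ → /sɔ/, /k/ → /kʊ/, /l/ → /lʊ/.

sɔgɔnoʒxʊpkʊlʊ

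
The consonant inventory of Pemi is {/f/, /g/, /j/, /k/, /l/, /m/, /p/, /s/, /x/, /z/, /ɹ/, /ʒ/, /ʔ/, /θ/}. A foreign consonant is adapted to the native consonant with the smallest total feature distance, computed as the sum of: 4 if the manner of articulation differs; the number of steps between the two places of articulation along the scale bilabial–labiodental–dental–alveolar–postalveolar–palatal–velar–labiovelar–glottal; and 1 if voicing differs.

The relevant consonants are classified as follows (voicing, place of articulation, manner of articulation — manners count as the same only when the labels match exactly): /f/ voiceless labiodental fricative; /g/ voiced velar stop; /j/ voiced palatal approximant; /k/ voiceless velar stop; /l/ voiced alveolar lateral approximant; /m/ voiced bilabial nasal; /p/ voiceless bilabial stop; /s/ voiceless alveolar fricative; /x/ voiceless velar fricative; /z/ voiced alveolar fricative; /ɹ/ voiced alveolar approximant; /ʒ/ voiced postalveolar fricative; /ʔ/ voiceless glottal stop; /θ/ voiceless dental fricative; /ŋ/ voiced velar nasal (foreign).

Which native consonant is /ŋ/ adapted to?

g

/g/ is closest: manner differs (nasal→stop, +4), place distance 0 (velar→velar), same voicing; total 4. Next closest is /j/ at distance 5.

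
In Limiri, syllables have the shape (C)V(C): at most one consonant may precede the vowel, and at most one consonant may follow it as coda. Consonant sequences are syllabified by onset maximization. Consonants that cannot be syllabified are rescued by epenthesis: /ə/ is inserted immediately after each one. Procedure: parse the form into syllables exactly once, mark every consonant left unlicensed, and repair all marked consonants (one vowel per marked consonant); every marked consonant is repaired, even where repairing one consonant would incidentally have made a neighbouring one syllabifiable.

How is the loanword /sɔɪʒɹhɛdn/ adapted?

sɔɪʒɹəhɛdnə

Syllabifying with onset maximization leaves /ɹ/, /n/ stranded (at most one coda consonant is licensed; onsets are limited to one consonant).
Inserting the epenthetic vowel yields /ɹ/ → /ɹə/, /n/ → /nə/.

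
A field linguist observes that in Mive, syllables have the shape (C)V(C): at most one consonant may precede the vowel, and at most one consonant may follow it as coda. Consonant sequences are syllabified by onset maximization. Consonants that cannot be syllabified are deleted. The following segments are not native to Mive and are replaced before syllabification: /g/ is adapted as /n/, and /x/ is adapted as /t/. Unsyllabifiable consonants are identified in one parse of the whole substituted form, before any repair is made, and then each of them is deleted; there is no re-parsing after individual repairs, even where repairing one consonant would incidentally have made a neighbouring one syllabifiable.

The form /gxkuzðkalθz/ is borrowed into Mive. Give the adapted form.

Substitution: /g/ → /n/, /x/ → /t/, giving /ntkuzðkalθz/.
The consonants /n/, /t/, /ð/, /θ/, /z/ cannot be parsed into a legal (C)V(C) syllable (at most one coda consonant is licensed; onsets are limited to one consonant).
Each unlicensed consonant is deleted: /n/, /t/, /ð/, /θ/, /z/.

kuzkal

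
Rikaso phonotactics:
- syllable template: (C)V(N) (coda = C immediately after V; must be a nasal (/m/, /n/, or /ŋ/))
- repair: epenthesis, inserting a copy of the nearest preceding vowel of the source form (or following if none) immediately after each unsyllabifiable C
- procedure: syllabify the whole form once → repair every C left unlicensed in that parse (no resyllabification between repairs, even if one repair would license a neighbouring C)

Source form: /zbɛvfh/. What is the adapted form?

zɛbɛvɛfɛhɛ

The consonants /z/, /v/, /f/, /h/ cannot be parsed into a legal (C)V(N) syllable (only a nasal (/m/, /n/, or /ŋ/) is licensed in coda position; onsets are limited to one consonant).
Inserting the epenthetic vowel yields /z/ → /zɛ/, /v/ → /vɛ/, /f/ → /fɛ/, /h/ → /hɛ/.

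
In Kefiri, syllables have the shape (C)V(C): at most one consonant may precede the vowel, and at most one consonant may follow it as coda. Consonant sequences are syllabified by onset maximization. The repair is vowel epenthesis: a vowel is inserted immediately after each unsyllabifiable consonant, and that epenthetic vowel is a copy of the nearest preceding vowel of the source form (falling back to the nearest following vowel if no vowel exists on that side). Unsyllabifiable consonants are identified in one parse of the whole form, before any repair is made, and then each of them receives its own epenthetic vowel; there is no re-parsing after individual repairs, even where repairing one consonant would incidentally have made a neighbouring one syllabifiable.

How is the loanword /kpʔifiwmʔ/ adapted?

kipiʔifiwmiʔi

Under (C)V(C), the unsyllabifiable consonants are /k/, /p/, /m/, /ʔ/ (at most one coda consonant is licensed; onsets are limited to one consonant).
Epenthesis after each stranded consonant: /k/ → /ki/, /p/ → /pi/, /m/ → /mi/, /ʔ/ → /ʔi/.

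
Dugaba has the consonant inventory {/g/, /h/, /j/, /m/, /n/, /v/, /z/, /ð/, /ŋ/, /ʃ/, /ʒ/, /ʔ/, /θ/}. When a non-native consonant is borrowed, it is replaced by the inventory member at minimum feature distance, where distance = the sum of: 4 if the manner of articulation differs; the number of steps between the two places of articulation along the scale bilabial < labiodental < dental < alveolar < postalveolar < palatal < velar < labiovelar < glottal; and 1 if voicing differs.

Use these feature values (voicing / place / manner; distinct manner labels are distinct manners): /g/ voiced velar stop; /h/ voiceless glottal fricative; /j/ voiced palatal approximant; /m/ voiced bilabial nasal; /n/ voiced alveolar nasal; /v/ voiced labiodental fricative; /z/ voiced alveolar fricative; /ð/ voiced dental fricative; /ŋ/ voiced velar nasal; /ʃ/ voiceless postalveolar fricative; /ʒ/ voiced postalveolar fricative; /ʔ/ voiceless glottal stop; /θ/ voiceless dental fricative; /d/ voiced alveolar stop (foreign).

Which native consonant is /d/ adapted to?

/g/ is closest: same manner (stop), place distance 3 (alveolar→velar), same voicing; total 3. Next closest is /n/ at distance 4.

g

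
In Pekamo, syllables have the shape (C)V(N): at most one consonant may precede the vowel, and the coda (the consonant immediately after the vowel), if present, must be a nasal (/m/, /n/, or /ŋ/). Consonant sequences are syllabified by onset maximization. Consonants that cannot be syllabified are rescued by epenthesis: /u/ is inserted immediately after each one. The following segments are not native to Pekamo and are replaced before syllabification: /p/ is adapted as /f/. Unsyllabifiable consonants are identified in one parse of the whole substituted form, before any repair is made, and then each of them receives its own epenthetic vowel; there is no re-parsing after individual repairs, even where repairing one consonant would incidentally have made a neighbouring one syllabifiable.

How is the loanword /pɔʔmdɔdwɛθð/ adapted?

Substitution: /p/ → /f/, giving /fɔʔmdɔdwɛθð/.
Under (C)V(N), the unsyllabifiable consonants are /ʔ/, /m/, /d/, /θ/, /ð/ (only a nasal (/m/, /n/, or /ŋ/) is licensed in coda position; onsets are limited to one consonant).
Epenthesis after each stranded consonant: /ʔ/ → /ʔu/, /m/ → /mu/, /d/ → /du/, /θ/ → /θu/, /ð/ → /ðu/.

fɔʔumudɔduwɛθuðu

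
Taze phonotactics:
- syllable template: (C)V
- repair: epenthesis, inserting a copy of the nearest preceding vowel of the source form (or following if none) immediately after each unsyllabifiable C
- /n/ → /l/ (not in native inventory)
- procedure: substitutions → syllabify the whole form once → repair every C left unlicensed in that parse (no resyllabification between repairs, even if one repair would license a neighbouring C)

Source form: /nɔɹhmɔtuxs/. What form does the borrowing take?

Substitution: /n/ → /l/, giving /lɔɹhmɔtuxs/.
The consonants /ɹ/, /h/, /x/, /s/ cannot be parsed into a legal (C)V syllable (no codas are permitted; onsets are limited to one consonant).
Each unlicensed consonant becomes the onset of a new syllable: /ɹ/ → /ɹɔ/, /h/ → /hɔ/, /x/ → /xu/, /s/ → /su/.

lɔɹɔhɔmɔtuxusu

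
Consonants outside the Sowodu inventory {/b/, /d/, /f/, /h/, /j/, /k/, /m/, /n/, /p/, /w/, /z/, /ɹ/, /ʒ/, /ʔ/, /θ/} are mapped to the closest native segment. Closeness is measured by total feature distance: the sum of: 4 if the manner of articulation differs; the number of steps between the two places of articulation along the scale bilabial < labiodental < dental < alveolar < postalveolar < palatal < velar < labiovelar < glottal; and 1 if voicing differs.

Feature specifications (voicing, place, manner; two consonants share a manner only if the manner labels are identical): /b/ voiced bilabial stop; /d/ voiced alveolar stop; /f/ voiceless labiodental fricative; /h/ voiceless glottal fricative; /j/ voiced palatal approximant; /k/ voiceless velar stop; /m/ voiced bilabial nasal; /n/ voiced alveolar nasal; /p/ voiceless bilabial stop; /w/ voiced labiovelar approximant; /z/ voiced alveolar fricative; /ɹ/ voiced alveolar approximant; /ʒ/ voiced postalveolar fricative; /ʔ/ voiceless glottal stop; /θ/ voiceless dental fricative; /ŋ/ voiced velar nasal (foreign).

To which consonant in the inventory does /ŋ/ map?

/n/ is closest: same manner (nasal), place distance 3 (velar→alveolar), same voicing; total 3. Next closest is /j/ at distance 5.

n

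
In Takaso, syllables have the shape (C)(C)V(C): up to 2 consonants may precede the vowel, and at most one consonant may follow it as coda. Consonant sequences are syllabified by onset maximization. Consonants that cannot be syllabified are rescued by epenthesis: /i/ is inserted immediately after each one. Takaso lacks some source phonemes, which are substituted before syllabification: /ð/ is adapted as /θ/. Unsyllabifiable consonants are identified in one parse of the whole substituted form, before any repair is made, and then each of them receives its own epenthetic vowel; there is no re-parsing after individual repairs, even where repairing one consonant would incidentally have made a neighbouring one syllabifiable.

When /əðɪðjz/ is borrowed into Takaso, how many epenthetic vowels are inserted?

2

After substitution the input is /əθɪθjz/.
The unsyllabifiable consonants are /j/, /z/; each receives one epenthetic vowel.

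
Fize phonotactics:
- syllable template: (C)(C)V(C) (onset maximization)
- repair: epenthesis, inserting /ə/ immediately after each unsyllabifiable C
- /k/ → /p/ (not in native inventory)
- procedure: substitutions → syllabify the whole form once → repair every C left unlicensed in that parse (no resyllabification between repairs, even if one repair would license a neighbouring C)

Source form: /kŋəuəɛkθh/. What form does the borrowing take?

Substitution: /k/ → /p/, giving /pŋəuəɛpθh/.
Under (C)(C)V(C), the unsyllabifiable consonants are /θ/, /h/ (at most one coda consonant is licensed; onsets may contain at most 2 consonants).
Each unlicensed consonant becomes the onset of a new syllable: /θ/ → /θə/, /h/ → /hə/.

pŋəuəɛpθəhə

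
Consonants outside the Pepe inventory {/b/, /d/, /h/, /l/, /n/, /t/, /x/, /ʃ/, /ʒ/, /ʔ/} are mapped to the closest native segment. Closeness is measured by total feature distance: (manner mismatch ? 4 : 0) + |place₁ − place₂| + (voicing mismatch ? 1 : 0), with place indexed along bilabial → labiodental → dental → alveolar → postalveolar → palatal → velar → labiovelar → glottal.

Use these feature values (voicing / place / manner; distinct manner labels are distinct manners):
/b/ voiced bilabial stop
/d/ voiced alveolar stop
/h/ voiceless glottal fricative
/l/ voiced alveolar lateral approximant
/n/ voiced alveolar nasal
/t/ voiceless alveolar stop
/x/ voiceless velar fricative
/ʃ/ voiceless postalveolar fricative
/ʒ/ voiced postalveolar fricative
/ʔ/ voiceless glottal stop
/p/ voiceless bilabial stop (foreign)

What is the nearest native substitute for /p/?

b

/b/ is closest: same manner (stop), place distance 0 (bilabial→bilabial), voicing differs (+1); total 1. Next closest is /t/ at distance 3.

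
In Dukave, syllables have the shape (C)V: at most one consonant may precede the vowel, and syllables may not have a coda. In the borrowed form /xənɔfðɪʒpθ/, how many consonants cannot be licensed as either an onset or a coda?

4

Syllabifying with onset maximization leaves /f/, /ʒ/, /p/, /θ/ stranded (no codas are permitted; onsets are limited to one consonant).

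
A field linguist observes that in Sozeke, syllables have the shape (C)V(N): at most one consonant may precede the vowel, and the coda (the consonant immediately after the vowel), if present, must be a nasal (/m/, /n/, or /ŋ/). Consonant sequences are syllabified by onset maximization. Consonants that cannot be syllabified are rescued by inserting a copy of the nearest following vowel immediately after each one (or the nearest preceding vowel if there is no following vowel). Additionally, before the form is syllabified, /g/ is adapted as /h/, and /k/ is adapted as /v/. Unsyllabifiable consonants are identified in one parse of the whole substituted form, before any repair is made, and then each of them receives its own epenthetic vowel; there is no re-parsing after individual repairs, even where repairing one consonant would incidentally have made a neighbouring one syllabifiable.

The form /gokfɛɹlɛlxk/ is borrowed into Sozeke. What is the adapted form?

Substitution: /g/ → /h/, /k/ → /v/, giving /hovfɛɹlɛlxv/.
The consonants /v/, /ɹ/, /l/, /x/, /v/ cannot be parsed into a legal (C)V(N) syllable (only a nasal (/m/, /n/, or /ŋ/) is licensed in coda position; onsets are limited to one consonant).
Epenthesis after each stranded consonant: /v/ → /vɛ/, /ɹ/ → /ɹɛ/, /l/ → /lɛ/, /x/ → /xɛ/, /v/ → /vɛ/.

hovɛfɛɹɛlɛlɛxɛvɛ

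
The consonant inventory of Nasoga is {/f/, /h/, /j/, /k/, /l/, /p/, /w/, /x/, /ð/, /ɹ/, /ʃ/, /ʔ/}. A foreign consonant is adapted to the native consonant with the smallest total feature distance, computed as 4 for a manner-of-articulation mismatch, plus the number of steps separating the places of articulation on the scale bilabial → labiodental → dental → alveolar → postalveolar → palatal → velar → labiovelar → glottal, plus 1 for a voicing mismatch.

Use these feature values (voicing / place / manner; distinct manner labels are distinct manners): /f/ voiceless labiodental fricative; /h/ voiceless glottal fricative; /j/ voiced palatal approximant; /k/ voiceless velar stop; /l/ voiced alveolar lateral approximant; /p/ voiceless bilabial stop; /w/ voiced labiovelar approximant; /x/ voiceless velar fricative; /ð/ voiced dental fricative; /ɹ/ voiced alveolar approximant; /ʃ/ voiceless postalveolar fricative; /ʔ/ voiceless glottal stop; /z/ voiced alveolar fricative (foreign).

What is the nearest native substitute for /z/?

/ð/ is closest: same manner (fricative), place distance 1 (alveolar→dental), same voicing; total 1. Next closest is /ʃ/ at distance 2.

ð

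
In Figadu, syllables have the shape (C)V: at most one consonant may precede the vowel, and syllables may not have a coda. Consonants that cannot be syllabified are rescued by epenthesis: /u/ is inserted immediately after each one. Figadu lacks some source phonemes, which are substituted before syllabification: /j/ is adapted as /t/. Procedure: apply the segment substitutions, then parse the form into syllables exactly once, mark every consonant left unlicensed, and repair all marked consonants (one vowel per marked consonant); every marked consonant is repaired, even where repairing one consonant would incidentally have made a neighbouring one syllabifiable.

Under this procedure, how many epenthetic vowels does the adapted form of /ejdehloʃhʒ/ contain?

5

After substitution the input is /etdehloʃhʒ/.
The unsyllabifiable consonants are /t/, /h/, /ʃ/, /h/, /ʒ/; each receives one epenthetic vowel.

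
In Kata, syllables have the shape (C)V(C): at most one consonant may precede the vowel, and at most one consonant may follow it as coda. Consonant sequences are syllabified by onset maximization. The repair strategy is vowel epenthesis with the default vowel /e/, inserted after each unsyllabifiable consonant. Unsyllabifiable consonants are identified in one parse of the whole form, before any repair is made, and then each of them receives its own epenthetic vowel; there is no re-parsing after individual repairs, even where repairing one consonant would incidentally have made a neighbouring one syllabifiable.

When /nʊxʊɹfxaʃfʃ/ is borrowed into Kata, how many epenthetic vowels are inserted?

3

The unsyllabifiable consonants are /f/, /f/, /ʃ/; each receives one epenthetic vowel.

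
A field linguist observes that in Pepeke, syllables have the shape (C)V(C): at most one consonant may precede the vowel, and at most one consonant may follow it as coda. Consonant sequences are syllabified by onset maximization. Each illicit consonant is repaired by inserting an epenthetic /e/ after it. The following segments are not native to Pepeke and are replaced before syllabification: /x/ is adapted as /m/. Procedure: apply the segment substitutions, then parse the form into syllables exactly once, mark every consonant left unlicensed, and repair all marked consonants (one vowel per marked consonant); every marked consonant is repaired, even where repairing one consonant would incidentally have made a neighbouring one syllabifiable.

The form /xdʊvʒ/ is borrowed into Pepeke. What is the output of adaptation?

Substitution: /x/ → /m/, giving /mdʊvʒ/.
Syllabifying with onset maximization leaves /m/, /ʒ/ stranded (at most one coda consonant is licensed; onsets are limited to one consonant).
Inserting the epenthetic vowel yields /m/ → /me/, /ʒ/ → /ʒe/.

medʊvʒe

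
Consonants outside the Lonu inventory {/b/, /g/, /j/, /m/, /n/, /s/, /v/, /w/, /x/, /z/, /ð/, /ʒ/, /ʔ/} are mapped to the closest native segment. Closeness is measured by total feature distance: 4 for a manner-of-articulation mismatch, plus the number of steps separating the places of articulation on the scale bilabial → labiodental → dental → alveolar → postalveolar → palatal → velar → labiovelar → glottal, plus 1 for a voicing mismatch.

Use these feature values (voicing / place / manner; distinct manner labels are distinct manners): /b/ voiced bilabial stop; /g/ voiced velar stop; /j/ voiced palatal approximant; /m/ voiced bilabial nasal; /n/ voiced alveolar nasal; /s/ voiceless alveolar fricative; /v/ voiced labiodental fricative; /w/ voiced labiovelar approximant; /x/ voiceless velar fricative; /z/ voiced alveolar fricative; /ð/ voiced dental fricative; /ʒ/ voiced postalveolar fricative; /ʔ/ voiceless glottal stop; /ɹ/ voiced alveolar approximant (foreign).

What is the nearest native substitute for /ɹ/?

/j/ is closest: same manner (approximant), place distance 2 (alveolar→palatal), same voicing; total 2. Next closest is /n/ at distance 4.

j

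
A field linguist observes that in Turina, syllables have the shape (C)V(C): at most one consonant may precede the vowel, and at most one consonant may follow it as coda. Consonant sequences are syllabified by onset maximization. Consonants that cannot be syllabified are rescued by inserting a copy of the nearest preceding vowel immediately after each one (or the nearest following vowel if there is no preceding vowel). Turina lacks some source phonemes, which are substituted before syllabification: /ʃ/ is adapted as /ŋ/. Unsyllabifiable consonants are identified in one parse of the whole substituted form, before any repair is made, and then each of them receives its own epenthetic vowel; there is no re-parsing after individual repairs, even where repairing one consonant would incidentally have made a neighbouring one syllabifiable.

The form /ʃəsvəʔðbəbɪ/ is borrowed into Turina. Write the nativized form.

ŋəsvəʔðəbəbɪ

Substitution: /ʃ/ → /ŋ/, giving /ŋəsvəʔðbəbɪ/.
The consonants /ð/ cannot be parsed into a legal (C)V(C) syllable (at most one coda consonant is licensed; onsets are limited to one consonant).
Epenthesis after each stranded consonant: /ð/ → /ðə/.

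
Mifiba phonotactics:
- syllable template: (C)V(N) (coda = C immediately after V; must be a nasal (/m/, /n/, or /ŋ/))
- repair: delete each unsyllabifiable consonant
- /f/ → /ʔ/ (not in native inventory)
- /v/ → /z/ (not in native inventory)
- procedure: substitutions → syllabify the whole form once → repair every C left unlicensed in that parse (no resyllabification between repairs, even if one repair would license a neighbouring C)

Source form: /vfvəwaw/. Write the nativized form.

Substitution: /v/ → /z/, /f/ → /ʔ/, giving /zʔzəwaw/.
Syllabifying with onset maximization leaves /z/, /ʔ/, /w/ stranded (only a nasal (/m/, /n/, or /ŋ/) is licensed in coda position; onsets are limited to one consonant).
Each unlicensed consonant is deleted: /z/, /ʔ/, /w/.

zəwa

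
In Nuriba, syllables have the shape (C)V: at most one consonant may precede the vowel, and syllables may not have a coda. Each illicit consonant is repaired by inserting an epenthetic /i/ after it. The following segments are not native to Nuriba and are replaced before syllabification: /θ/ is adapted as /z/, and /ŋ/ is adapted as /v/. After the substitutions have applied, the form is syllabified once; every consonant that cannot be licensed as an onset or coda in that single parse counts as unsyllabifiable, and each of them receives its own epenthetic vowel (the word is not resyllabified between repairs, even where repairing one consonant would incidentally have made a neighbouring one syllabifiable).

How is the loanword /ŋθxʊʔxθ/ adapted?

Substitution: /ŋ/ → /v/, /θ/ → /z/, giving /vzxʊʔxz/.
The consonants /v/, /z/, /ʔ/, /x/, /z/ cannot be parsed into a legal (C)V syllable (no codas are permitted; onsets are limited to one consonant).
Inserting the epenthetic vowel yields /v/ → /vi/, /z/ → /zi/, /ʔ/ → /ʔi/, /x/ → /xi/, /z/ → /zi/.

vizixʊʔixizi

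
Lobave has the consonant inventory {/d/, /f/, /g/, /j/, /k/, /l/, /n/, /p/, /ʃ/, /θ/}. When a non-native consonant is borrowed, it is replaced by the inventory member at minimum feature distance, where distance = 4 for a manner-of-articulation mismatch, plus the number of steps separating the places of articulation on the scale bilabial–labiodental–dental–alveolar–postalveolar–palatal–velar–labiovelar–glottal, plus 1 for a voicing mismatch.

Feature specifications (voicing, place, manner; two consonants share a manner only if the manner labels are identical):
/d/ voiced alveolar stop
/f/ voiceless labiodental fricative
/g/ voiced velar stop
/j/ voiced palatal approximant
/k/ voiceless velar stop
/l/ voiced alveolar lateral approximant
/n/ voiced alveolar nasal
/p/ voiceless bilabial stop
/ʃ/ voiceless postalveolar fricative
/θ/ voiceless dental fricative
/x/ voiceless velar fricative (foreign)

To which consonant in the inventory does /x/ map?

/ʃ/ is closest: same manner (fricative), place distance 2 (velar→postalveolar), same voicing; total 2. Next closest is /k/ at distance 4.

ʃ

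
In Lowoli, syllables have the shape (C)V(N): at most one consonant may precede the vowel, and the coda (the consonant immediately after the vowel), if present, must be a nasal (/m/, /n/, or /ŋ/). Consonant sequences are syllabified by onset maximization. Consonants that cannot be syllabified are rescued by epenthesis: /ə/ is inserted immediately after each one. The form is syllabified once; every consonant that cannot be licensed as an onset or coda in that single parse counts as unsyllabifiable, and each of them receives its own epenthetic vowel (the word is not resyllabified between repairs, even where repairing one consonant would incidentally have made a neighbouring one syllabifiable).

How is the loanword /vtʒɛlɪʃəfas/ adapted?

The consonants /v/, /t/, /s/ cannot be parsed into a legal (C)V(N) syllable (only a nasal (/m/, /n/, or /ŋ/) is licensed in coda position; onsets are limited to one consonant).
Inserting the epenthetic vowel yields /v/ → /və/, /t/ → /tə/, /s/ → /sə/.

vətəʒɛlɪʃəfasə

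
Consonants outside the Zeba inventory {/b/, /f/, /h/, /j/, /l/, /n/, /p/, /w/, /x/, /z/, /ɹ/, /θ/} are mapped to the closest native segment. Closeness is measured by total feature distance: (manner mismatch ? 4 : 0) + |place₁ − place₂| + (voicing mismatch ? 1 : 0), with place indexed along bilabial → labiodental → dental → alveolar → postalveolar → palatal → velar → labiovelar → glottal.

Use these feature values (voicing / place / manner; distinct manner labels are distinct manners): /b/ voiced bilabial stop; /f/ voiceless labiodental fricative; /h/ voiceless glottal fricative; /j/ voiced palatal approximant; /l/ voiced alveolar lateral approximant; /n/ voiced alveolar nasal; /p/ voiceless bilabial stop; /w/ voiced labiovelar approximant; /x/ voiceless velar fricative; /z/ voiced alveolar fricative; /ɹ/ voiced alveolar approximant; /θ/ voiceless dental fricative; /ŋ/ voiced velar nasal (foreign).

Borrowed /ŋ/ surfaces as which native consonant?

/n/ is closest: same manner (nasal), place distance 3 (velar→alveolar), same voicing; total 3. Next closest is /j/ at distance 5.

n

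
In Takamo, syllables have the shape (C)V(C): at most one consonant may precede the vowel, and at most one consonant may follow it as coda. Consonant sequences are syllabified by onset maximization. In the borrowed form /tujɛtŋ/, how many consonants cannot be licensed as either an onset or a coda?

1

Syllabifying with onset maximization leaves /ŋ/ stranded (at most one coda consonant is licensed; onsets are limited to one consonant).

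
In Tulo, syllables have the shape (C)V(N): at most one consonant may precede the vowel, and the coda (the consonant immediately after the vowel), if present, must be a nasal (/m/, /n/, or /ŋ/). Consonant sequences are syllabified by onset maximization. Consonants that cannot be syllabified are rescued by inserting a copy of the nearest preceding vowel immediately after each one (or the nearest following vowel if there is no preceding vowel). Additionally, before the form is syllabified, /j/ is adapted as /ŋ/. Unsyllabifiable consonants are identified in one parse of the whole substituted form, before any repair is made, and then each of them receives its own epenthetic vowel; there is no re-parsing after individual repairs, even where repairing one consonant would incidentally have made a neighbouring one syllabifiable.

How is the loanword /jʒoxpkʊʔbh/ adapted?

ŋoʒoxopokʊʔʊbʊhʊ

Substitution: /j/ → /ŋ/, giving /ŋʒoxpkʊʔbh/.
The consonants /ŋ/, /x/, /p/, /ʔ/, /b/, /h/ cannot be parsed into a legal (C)V(N) syllable (only a nasal (/m/, /n/, or /ŋ/) is licensed in coda position; onsets are limited to one consonant).
Inserting the epenthetic vowel yields /ŋ/ → /ŋo/, /x/ → /xo/, /p/ → /po/, /ʔ/ → /ʔʊ/, /b/ → /bʊ/, /h/ → /hʊ/.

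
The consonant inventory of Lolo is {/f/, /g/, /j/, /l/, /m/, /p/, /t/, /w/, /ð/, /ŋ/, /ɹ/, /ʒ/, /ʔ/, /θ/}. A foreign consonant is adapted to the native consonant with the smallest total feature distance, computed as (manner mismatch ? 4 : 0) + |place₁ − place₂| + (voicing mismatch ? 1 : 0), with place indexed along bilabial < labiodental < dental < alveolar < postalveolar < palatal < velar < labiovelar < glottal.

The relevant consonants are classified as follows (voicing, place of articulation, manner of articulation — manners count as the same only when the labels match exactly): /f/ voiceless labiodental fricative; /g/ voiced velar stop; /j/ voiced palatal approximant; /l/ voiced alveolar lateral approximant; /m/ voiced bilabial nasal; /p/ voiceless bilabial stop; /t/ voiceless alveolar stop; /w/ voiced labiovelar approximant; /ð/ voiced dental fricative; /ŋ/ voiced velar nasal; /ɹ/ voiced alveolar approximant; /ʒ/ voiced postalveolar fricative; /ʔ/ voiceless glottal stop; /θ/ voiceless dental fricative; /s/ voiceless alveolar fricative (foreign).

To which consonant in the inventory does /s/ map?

θ

/θ/ is closest: same manner (fricative), place distance 1 (alveolar→dental), same voicing; total 1. Next closest is /f/ at distance 2.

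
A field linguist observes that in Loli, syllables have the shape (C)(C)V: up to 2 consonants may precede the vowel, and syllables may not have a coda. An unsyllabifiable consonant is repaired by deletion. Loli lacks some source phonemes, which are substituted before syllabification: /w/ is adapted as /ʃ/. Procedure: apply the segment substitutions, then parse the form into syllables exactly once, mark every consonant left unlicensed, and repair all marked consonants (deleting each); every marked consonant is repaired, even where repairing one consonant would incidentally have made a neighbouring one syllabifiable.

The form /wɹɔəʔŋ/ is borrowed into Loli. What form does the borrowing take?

Substitution: /w/ → /ʃ/, giving /ʃɹɔəʔŋ/.
The consonants /ʔ/, /ŋ/ cannot be parsed into a legal (C)(C)V syllable (no codas are permitted; onsets may contain at most 2 consonants).
Deletion applies to /ʔ/, /ŋ/.

ʃɹɔə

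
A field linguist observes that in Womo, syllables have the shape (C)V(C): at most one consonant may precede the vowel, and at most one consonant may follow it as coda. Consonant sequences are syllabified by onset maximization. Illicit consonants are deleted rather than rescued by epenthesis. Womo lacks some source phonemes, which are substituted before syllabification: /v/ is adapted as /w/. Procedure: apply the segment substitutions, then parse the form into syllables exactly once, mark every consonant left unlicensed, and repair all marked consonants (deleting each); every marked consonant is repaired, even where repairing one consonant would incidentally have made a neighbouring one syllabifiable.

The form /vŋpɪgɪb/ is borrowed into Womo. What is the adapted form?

Substitution: /v/ → /w/, giving /wŋpɪgɪb/.
Syllabifying with onset maximization leaves /w/, /ŋ/ stranded (at most one coda consonant is licensed; onsets are limited to one consonant).
Deletion applies to /w/, /ŋ/.

pɪgɪb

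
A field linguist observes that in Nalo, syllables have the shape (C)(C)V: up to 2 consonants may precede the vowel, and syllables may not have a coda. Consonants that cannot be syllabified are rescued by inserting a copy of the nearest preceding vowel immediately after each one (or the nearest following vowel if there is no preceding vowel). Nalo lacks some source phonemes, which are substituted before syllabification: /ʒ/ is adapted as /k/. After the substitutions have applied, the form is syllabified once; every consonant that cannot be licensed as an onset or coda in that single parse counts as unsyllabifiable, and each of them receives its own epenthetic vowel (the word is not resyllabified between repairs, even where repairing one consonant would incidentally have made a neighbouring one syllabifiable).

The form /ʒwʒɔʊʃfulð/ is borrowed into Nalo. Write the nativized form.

kɔwkɔʊʃfuluðu

Substitution: /ʒ/ → /k/, giving /kwkɔʊʃfulð/.
Syllabifying with onset maximization leaves /k/, /l/, /ð/ stranded (no codas are permitted; onsets may contain at most 2 consonants).
Each unlicensed consonant becomes the onset of a new syllable: /k/ → /kɔ/, /l/ → /lu/, /ð/ → /ðu/.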